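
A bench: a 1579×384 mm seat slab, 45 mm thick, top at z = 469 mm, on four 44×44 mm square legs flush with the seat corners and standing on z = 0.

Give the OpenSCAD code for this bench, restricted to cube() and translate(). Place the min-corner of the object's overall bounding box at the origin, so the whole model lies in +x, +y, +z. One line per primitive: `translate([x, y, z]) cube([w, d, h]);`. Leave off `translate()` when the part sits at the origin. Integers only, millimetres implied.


translate([0, 0, 424]) cube([1579, 384, 45]);
cube([44, 44, 424]);
translate([0, 340, 0]) cube([44, 44, 424]);
translate([1535, 0, 0]) cube([44, 44, 424]);
translate([1535, 340, 0]) cube([44, 44, 424]);


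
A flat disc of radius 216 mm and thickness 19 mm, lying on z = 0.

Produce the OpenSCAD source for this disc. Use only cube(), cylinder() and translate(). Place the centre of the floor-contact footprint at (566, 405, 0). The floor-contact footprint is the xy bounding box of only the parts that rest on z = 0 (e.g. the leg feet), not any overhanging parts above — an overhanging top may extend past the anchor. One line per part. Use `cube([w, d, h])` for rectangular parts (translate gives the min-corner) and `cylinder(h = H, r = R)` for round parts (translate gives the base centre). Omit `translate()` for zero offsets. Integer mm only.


translate([566, 405, 0]) cylinder(h = 19, r = 216);


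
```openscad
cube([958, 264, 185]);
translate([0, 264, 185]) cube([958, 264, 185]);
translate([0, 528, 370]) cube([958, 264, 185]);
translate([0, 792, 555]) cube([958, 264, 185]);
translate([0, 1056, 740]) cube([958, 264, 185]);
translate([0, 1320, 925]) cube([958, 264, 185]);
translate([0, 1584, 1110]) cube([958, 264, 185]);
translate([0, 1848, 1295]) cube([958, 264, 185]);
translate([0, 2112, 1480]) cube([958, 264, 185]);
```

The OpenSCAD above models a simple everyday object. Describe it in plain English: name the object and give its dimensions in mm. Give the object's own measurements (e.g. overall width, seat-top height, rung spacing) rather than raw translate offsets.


A straight staircase of 9 solid steps. Each step is 958 mm wide (x), 264 mm deep (y, the going) and 185 mm tall (the rise). The first step rests on the floor; each subsequent step sits one going further in +y and one rise higher in +z, directly behind and above the previous step with no overlap.


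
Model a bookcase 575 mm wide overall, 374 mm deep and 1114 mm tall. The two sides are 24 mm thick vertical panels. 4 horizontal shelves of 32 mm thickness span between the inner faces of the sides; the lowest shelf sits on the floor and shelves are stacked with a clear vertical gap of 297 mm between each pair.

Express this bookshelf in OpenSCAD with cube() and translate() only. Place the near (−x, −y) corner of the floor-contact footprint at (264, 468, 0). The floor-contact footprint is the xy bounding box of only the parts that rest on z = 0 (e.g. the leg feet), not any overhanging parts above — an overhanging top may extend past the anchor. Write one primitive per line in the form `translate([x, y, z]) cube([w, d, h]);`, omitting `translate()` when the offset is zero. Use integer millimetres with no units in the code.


translate([264, 468, 0]) cube([24, 374, 1114]);
translate([815, 468, 0]) cube([24, 374, 1114]);
translate([288, 468, 0]) cube([527, 374, 32]);
translate([288, 468, 329]) cube([527, 374, 32]);
translate([288, 468, 658]) cube([527, 374, 32]);
translate([288, 468, 987]) cube([527, 374, 32]);


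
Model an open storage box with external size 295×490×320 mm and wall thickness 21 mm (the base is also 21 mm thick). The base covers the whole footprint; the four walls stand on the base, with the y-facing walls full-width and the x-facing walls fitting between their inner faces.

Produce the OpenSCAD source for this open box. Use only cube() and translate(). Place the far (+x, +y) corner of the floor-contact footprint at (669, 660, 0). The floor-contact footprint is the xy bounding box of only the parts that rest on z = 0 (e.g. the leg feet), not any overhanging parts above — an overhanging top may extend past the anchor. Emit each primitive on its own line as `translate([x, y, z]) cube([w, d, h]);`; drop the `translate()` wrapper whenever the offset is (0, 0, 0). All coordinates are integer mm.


translate([374, 170, 0]) cube([295, 490, 21]);
translate([374, 170, 21]) cube([295, 21, 299]);
translate([374, 639, 21]) cube([295, 21, 299]);
translate([374, 191, 21]) cube([21, 448, 299]);
translate([648, 191, 21]) cube([21, 448, 299]);


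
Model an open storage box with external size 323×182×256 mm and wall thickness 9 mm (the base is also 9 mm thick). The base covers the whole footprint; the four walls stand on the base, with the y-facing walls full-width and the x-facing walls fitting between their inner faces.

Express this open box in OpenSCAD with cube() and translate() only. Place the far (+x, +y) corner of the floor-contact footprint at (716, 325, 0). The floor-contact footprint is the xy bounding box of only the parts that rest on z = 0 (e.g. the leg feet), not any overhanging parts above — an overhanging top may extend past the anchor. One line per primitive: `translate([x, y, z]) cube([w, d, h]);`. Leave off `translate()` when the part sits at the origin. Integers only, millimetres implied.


translate([393, 143, 0]) cube([323, 182, 9]);
translate([393, 143, 9]) cube([323, 9, 247]);
translate([393, 316, 9]) cube([323, 9, 247]);
translate([393, 152, 9]) cube([9, 164, 247]);
translate([707, 152, 9]) cube([9, 164, 247]);


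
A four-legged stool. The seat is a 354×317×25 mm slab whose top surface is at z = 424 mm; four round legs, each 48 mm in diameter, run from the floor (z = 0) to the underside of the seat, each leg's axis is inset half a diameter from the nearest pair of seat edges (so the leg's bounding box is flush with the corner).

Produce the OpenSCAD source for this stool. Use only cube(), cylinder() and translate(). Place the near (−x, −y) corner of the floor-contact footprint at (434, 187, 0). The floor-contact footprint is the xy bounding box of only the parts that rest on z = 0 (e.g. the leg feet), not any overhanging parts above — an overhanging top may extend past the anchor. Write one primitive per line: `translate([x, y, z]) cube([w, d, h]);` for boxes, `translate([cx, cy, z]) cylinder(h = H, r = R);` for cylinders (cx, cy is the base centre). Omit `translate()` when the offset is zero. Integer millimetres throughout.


translate([434, 187, 399]) cube([354, 317, 25]);
translate([458, 211, 0]) cylinder(h = 399, r = 24);
translate([764, 211, 0]) cylinder(h = 399, r = 24);
translate([458, 480, 0]) cylinder(h = 399, r = 24);
translate([764, 480, 0]) cylinder(h = 399, r = 24);


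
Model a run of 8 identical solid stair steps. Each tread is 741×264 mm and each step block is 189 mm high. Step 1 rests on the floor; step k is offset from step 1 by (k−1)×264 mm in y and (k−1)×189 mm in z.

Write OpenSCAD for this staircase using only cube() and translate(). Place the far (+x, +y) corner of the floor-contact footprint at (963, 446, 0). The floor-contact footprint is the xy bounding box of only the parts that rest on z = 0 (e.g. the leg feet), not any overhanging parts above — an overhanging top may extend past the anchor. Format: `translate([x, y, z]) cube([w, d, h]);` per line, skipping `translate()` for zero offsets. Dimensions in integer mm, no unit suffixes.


translate([222, 182, 0]) cube([741, 264, 189]);
translate([222, 446, 189]) cube([741, 264, 189]);
translate([222, 710, 378]) cube([741, 264, 189]);
translate([222, 974, 567]) cube([741, 264, 189]);
translate([222, 1238, 756]) cube([741, 264, 189]);
translate([222, 1502, 945]) cube([741, 264, 189]);
translate([222, 1766, 1134]) cube([741, 264, 189]);
translate([222, 2030, 1323]) cube([741, 264, 189]);


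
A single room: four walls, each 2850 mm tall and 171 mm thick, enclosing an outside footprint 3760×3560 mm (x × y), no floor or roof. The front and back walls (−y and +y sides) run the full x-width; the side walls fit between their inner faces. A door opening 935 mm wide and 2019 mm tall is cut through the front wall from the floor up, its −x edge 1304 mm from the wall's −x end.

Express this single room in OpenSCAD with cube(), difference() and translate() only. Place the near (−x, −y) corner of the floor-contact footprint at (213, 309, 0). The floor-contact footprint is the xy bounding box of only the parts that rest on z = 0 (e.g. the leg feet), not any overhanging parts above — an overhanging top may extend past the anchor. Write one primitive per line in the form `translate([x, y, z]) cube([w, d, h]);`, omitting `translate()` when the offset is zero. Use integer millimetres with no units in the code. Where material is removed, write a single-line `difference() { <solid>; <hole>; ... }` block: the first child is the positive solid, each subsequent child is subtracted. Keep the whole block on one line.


difference() { translate([213, 309, 0]) cube([3760, 171, 2850]); translate([1517, 309, 0]) cube([935, 171, 2019]); }
translate([213, 3698, 0]) cube([3760, 171, 2850]);
translate([213, 480, 0]) cube([171, 3218, 2850]);
translate([3802, 480, 0]) cube([171, 3218, 2850]);


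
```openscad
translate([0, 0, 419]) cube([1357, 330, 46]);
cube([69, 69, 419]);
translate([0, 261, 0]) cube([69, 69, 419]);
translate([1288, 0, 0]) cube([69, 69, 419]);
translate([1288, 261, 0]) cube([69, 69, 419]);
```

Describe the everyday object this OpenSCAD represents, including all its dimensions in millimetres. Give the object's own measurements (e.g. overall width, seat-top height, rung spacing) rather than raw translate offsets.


A bench: a 1357×330 mm seat slab, 46 mm thick, top at z = 465 mm, on four 69×69 mm square legs flush with the seat corners and standing on z = 0.


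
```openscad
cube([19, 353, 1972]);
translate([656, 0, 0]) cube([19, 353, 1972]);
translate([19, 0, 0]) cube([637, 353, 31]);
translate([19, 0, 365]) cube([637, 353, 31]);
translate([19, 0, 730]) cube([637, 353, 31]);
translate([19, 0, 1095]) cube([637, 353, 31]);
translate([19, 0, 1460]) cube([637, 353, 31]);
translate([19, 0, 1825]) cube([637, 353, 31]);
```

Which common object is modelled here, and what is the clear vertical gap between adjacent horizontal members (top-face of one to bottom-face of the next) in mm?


A bookshelf. The clear shelf gap is 334 mm.

Two tall side panels with 6 horizontal boards between them — a bookshelf. The first two shelf undersides are at z = 0 and z = 365; with shelf thickness 31, the clear gap is 365 − 0 − 31 = 334 mm.


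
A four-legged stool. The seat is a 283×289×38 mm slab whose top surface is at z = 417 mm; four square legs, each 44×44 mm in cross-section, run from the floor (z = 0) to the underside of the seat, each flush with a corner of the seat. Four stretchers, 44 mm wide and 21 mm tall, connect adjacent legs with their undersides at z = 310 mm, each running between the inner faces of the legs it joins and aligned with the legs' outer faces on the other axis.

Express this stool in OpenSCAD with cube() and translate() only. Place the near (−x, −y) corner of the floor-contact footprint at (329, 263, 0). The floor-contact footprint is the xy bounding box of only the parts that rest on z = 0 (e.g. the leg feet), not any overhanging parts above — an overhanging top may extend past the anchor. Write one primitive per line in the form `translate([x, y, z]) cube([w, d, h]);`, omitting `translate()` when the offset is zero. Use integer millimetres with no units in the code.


translate([329, 263, 379]) cube([283, 289, 38]);
translate([329, 263, 0]) cube([44, 44, 379]);
translate([568, 263, 0]) cube([44, 44, 379]);
translate([329, 508, 0]) cube([44, 44, 379]);
translate([568, 508, 0]) cube([44, 44, 379]);
translate([373, 263, 310]) cube([195, 44, 21]);
translate([373, 508, 310]) cube([195, 44, 21]);
translate([329, 307, 310]) cube([44, 201, 21]);
translate([568, 307, 310]) cube([44, 201, 21]);


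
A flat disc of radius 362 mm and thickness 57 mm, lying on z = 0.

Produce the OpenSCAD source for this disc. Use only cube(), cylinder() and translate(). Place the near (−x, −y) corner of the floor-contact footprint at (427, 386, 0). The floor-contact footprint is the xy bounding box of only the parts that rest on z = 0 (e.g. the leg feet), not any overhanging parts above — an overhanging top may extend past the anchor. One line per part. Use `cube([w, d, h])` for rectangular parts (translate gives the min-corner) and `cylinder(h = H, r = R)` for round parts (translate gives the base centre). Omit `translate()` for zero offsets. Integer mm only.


translate([789, 748, 0]) cylinder(h = 57, r = 362);


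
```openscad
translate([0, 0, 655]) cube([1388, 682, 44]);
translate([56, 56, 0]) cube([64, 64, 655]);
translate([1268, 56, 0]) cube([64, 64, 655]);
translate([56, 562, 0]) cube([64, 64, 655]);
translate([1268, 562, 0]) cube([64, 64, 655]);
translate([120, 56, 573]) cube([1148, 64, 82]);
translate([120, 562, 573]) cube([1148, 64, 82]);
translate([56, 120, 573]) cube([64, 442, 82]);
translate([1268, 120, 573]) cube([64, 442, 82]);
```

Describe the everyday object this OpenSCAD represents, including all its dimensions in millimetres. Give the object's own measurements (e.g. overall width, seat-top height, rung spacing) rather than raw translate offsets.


A rectangular dining table. The top is 1388×682×44 mm with its upper surface at z = 699 mm. It stands on four 64×64 mm square legs, each inset 56 mm from the nearest pair of top edges, running from the floor to the underside of the top. Four apron rails, 64 mm thick and 82 mm tall, run between adjacent legs with their top edges flush with the underside of the top and their outer faces flush with the legs' outer faces.


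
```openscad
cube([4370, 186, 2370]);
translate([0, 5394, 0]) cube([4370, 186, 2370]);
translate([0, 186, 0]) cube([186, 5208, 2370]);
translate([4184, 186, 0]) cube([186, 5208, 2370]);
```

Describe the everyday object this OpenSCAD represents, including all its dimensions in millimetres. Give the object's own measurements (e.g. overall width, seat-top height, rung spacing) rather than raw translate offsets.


The wall frame of a small rectangular building: four walls, each 2370 mm tall and 186 mm thick, enclosing a footprint 4370 mm (x) by 5580 mm (y) outside-to-outside, with no floor or roof. The front and back walls (the −y and +y sides) span the full width; the two side walls fit between them.


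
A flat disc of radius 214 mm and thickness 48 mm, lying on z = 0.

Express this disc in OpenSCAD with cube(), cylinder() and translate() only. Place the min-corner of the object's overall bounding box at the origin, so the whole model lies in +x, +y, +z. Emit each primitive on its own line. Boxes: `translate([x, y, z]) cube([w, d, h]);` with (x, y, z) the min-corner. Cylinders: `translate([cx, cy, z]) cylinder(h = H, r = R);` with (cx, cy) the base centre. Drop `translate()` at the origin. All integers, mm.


translate([214, 214, 0]) cylinder(h = 48, r = 214);


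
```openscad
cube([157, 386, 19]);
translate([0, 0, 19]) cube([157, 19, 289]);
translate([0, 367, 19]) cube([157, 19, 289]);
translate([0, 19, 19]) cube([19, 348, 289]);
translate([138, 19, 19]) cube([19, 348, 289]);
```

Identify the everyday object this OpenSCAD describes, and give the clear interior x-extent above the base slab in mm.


An open box. The internal width is 119 mm.

A 157×386 base slab with four walls standing on it — an open box. The base is 157 mm wide and the walls are 19 mm thick, so the internal width is 157 − 2 × 19 = 119 mm.


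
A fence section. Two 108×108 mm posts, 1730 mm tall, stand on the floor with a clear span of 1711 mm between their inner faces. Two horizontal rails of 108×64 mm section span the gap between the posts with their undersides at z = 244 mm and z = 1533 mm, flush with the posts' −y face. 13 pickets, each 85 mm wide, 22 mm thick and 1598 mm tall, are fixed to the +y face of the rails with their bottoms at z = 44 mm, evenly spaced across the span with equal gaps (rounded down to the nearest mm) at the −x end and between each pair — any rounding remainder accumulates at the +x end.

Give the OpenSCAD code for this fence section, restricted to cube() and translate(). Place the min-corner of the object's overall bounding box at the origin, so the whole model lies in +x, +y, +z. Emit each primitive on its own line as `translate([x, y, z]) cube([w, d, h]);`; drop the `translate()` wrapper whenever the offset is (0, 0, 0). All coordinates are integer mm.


cube([108, 108, 1730]);
translate([1819, 0, 0]) cube([108, 108, 1730]);
translate([108, 0, 244]) cube([1711, 108, 64]);
translate([108, 0, 1533]) cube([1711, 108, 64]);
translate([151, 108, 44]) cube([85, 22, 1598]);
translate([279, 108, 44]) cube([85, 22, 1598]);
translate([407, 108, 44]) cube([85, 22, 1598]);
translate([535, 108, 44]) cube([85, 22, 1598]);
translate([663, 108, 44]) cube([85, 22, 1598]);
translate([791, 108, 44]) cube([85, 22, 1598]);
translate([919, 108, 44]) cube([85, 22, 1598]);
translate([1047, 108, 44]) cube([85, 22, 1598]);
translate([1175, 108, 44]) cube([85, 22, 1598]);
translate([1303, 108, 44]) cube([85, 22, 1598]);
translate([1431, 108, 44]) cube([85, 22, 1598]);
translate([1559, 108, 44]) cube([85, 22, 1598]);
translate([1687, 108, 44]) cube([85, 22, 1598]);


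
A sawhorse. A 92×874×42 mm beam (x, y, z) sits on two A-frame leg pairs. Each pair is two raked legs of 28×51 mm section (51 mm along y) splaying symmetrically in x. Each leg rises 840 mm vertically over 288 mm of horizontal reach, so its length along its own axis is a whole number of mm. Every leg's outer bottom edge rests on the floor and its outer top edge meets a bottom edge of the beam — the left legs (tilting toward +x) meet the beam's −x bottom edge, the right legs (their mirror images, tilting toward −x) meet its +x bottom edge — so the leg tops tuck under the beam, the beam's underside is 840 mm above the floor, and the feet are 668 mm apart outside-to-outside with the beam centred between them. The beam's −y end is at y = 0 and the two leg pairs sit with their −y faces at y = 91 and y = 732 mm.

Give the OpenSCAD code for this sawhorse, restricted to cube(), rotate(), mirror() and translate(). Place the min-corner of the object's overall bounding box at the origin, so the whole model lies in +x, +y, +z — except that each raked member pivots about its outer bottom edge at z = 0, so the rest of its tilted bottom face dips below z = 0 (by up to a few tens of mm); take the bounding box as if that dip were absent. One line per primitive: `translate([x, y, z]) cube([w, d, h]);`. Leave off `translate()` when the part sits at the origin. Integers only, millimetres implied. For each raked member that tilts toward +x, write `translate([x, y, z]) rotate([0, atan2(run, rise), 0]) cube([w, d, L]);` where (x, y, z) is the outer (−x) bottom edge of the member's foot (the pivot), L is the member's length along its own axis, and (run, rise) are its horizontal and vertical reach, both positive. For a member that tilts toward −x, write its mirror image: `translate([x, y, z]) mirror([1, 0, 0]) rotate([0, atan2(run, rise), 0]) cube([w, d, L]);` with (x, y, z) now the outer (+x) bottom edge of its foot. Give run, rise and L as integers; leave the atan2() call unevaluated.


translate([288, 0, 840]) cube([92, 874, 42]);
translate([0, 91, 0]) rotate([0, atan2(288, 840), 0]) cube([28, 51, 888]);
translate([668, 91, 0]) mirror([1, 0, 0]) rotate([0, atan2(288, 840), 0]) cube([28, 51, 888]);
translate([0, 732, 0]) rotate([0, atan2(288, 840), 0]) cube([28, 51, 888]);
translate([668, 732, 0]) mirror([1, 0, 0]) rotate([0, atan2(288, 840), 0]) cube([28, 51, 888]);


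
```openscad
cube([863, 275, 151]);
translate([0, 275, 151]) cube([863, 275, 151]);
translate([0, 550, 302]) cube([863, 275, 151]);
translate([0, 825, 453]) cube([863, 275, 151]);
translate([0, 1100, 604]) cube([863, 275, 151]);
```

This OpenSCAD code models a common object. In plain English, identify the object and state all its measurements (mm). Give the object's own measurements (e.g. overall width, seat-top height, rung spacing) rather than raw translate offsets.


A straight staircase of 5 solid steps. Each step is 863 mm wide (x), 275 mm deep (y, the going) and 151 mm tall (the rise). The first step rests on the floor; each subsequent step sits one going further in +y and one rise higher in +z, directly behind and above the previous step with no overlap.


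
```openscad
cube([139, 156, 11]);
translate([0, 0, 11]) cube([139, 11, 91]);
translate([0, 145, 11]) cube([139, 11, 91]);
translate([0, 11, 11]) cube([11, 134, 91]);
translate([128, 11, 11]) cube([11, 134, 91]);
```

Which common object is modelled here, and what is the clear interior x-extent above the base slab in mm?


An open box. The internal width is 117 mm.

A 139×156 base slab with four walls standing on it — an open box. The base is 139 mm wide and the walls are 11 mm thick, so the internal width is 139 − 2 × 11 = 117 mm.


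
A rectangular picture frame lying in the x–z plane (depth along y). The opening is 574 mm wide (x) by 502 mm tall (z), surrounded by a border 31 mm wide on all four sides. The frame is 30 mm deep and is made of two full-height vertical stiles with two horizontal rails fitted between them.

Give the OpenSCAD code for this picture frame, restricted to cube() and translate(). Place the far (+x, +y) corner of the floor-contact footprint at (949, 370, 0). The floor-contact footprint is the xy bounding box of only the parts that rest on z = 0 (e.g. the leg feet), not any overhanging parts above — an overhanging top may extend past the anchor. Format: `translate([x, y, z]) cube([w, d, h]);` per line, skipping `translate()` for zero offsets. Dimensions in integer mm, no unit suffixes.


translate([313, 340, 0]) cube([31, 30, 564]);
translate([918, 340, 0]) cube([31, 30, 564]);
translate([344, 340, 0]) cube([574, 30, 31]);
translate([344, 340, 533]) cube([574, 30, 31]);


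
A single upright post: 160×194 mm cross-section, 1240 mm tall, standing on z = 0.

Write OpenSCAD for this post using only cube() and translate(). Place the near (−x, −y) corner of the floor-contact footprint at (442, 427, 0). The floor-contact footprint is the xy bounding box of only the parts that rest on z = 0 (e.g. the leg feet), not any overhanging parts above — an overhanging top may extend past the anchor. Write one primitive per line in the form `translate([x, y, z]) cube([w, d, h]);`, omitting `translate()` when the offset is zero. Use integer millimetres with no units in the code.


translate([442, 427, 0]) cube([160, 194, 1240]);


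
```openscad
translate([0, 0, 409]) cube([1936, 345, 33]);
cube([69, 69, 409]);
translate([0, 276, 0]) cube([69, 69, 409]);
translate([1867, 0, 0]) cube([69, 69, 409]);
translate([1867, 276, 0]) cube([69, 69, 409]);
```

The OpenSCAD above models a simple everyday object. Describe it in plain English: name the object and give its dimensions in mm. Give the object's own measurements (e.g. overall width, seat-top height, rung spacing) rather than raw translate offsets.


A long wooden bench with a 1936 mm (x) × 345 mm (y) seat, 33 mm thick, its top surface 442 mm above the floor. Four 69 mm square legs at the seat corners, flush with the edges, run from z = 0 to the seat underside.


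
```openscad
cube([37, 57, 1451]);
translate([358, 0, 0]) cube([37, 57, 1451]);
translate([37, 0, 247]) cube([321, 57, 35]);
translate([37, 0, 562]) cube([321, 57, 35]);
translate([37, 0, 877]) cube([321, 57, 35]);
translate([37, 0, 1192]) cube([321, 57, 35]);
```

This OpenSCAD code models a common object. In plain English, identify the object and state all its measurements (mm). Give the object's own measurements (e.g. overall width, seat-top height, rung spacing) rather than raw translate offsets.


A straight ladder. Two 37×57 mm vertical rails, 1451 mm tall, stand 395 mm apart (outside-to-outside) with their front faces coplanar on the −y side. 4 rungs, each 57 mm deep and 35 mm tall, span between the inner faces of the rails, front faces flush with the rails. The lowest rung's underside is at z = 247 mm and rungs are spaced 315 mm apart (underside to underside).


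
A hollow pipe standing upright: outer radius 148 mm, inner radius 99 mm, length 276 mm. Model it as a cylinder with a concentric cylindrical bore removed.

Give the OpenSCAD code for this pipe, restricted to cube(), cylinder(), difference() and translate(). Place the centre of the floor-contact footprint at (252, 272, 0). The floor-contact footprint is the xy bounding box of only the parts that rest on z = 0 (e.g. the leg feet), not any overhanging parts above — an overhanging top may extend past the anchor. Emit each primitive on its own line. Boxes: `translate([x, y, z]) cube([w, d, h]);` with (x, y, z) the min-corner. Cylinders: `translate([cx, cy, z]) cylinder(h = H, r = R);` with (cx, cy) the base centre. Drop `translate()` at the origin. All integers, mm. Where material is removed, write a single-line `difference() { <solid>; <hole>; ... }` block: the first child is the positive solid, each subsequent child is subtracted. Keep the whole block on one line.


difference() { translate([252, 272, 0]) cylinder(h = 276, r = 148); translate([252, 272, 0]) cylinder(h = 276, r = 99); }


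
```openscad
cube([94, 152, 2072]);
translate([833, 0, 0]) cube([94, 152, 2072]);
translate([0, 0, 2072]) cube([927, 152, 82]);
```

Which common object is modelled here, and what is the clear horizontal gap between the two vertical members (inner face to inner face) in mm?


A door frame. The clear opening width is 739 mm.

Two 2072 mm tall posts with a header on top — a door frame. The left jamb is 94 mm wide at x = 0; the right jamb starts at x = 833. The clear opening is 833 − 94 = 739 mm.


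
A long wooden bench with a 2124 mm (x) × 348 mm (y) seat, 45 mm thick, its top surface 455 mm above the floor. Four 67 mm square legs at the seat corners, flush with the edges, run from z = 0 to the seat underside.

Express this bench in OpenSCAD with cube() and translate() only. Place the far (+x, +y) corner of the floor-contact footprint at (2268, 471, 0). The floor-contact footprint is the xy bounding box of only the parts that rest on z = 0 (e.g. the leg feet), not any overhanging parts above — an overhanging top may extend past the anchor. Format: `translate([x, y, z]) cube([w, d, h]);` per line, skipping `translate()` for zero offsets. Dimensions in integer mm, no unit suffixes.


translate([144, 123, 410]) cube([2124, 348, 45]);
translate([144, 123, 0]) cube([67, 67, 410]);
translate([144, 404, 0]) cube([67, 67, 410]);
translate([2201, 123, 0]) cube([67, 67, 410]);
translate([2201, 404, 0]) cube([67, 67, 410]);


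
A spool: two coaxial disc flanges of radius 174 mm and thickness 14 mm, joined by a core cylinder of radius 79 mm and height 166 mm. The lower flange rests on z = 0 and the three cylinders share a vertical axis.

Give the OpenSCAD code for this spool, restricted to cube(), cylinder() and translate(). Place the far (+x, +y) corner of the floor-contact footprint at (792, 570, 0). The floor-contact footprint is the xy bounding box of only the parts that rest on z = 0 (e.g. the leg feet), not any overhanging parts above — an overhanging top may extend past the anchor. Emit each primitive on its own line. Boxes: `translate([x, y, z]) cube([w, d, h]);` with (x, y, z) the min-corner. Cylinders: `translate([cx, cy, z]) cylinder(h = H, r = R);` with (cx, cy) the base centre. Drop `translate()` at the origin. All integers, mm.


translate([618, 396, 0]) cylinder(h = 14, r = 174);
translate([618, 396, 14]) cylinder(h = 166, r = 79);
translate([618, 396, 180]) cylinder(h = 14, r = 174);


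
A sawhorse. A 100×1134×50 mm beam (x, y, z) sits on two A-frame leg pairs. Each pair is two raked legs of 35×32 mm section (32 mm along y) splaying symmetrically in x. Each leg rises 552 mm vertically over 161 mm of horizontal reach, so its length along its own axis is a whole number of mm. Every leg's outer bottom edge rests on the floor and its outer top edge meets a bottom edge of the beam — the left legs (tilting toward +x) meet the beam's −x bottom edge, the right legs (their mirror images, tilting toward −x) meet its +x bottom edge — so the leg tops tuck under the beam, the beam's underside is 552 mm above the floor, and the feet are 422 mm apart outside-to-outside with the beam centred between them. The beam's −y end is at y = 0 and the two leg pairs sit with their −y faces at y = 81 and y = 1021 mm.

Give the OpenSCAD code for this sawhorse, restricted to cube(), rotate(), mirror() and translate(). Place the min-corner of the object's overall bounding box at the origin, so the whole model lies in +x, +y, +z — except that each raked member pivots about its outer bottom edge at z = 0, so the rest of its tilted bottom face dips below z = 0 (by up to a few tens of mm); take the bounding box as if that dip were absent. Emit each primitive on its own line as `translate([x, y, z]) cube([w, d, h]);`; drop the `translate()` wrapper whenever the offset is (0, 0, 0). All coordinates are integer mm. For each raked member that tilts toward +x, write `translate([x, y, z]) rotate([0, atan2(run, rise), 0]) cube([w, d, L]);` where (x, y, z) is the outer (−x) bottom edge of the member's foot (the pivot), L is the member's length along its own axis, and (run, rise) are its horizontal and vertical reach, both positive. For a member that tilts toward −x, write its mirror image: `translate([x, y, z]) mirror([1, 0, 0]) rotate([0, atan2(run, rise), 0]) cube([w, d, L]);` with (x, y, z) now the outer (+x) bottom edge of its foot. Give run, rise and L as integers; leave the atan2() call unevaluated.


// leg length = √(161² + 552²) = 575
// right-leg outer foot x = 2·161 + 100 = 422
// beam min-corner = (161, 0, 552)
translate([161, 0, 552]) cube([100, 1134, 50]);
translate([0, 81, 0]) rotate([0, atan2(161, 552), 0]) cube([35, 32, 575]);
translate([422, 81, 0]) mirror([1, 0, 0]) rotate([0, atan2(161, 552), 0]) cube([35, 32, 575]);
translate([0, 1021, 0]) rotate([0, atan2(161, 552), 0]) cube([35, 32, 575]);
translate([422, 1021, 0]) mirror([1, 0, 0]) rotate([0, atan2(161, 552), 0]) cube([35, 32, 575]);


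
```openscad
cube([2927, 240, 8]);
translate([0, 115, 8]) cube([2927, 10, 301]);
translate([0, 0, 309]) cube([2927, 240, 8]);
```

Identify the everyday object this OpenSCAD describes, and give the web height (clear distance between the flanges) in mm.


An I-beam. The web height is 301 mm.

Two wide flanges with a thin centred web — an I-beam. Overall 317 mm minus two 8 mm flanges gives a web of 317 − 2·8 = 301 mm.


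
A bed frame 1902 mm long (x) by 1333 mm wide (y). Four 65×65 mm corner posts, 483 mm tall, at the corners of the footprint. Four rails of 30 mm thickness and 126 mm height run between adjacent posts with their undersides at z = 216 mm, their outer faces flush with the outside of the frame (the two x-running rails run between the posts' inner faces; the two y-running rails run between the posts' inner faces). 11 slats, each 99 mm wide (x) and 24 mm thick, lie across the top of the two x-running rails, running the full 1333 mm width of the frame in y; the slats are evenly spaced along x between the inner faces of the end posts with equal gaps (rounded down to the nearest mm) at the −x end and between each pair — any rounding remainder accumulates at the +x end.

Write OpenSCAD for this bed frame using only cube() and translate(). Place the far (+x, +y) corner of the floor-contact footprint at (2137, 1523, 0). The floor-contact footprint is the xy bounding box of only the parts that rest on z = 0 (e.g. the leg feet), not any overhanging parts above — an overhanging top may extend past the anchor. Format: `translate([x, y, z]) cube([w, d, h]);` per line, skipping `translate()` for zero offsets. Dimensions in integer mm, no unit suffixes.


translate([235, 190, 0]) cube([65, 65, 483]);
translate([235, 1458, 0]) cube([65, 65, 483]);
translate([2072, 190, 0]) cube([65, 65, 483]);
translate([2072, 1458, 0]) cube([65, 65, 483]);
translate([300, 190, 216]) cube([1772, 30, 126]);
translate([300, 1493, 216]) cube([1772, 30, 126]);
translate([235, 255, 216]) cube([30, 1203, 126]);
translate([2107, 255, 216]) cube([30, 1203, 126]);
translate([356, 190, 342]) cube([99, 1333, 24]);
translate([511, 190, 342]) cube([99, 1333, 24]);
translate([666, 190, 342]) cube([99, 1333, 24]);
translate([821, 190, 342]) cube([99, 1333, 24]);
translate([976, 190, 342]) cube([99, 1333, 24]);
translate([1131, 190, 342]) cube([99, 1333, 24]);
translate([1286, 190, 342]) cube([99, 1333, 24]);
translate([1441, 190, 342]) cube([99, 1333, 24]);
translate([1596, 190, 342]) cube([99, 1333, 24]);
translate([1751, 190, 342]) cube([99, 1333, 24]);
translate([1906, 190, 342]) cube([99, 1333, 24]);


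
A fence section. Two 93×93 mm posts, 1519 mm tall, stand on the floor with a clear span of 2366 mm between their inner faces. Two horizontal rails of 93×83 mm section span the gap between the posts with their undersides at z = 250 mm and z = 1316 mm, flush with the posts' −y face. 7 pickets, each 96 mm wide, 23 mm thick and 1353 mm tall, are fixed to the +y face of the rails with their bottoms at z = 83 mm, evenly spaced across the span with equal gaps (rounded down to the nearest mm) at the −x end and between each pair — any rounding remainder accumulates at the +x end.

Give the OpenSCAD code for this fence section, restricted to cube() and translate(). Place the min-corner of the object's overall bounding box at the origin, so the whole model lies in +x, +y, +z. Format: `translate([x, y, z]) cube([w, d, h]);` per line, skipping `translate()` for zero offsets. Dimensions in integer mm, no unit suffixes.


cube([93, 93, 1519]);
translate([2459, 0, 0]) cube([93, 93, 1519]);
translate([93, 0, 250]) cube([2366, 93, 83]);
translate([93, 0, 1316]) cube([2366, 93, 83]);
translate([304, 93, 83]) cube([96, 23, 1353]);
translate([611, 93, 83]) cube([96, 23, 1353]);
translate([918, 93, 83]) cube([96, 23, 1353]);
translate([1225, 93, 83]) cube([96, 23, 1353]);
translate([1532, 93, 83]) cube([96, 23, 1353]);
translate([1839, 93, 83]) cube([96, 23, 1353]);
translate([2146, 93, 83]) cube([96, 23, 1353]);


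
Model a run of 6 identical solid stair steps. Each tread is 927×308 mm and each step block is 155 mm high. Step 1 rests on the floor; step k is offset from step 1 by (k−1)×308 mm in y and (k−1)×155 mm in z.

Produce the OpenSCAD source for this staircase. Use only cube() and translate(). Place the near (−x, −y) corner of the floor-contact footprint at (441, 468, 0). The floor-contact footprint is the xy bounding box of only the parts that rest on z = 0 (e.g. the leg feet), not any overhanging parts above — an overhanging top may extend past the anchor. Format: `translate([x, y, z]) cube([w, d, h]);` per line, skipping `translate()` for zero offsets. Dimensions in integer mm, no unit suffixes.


translate([441, 468, 0]) cube([927, 308, 155]);
translate([441, 776, 155]) cube([927, 308, 155]);
translate([441, 1084, 310]) cube([927, 308, 155]);
translate([441, 1392, 465]) cube([927, 308, 155]);
translate([441, 1700, 620]) cube([927, 308, 155]);
translate([441, 2008, 775]) cube([927, 308, 155]);


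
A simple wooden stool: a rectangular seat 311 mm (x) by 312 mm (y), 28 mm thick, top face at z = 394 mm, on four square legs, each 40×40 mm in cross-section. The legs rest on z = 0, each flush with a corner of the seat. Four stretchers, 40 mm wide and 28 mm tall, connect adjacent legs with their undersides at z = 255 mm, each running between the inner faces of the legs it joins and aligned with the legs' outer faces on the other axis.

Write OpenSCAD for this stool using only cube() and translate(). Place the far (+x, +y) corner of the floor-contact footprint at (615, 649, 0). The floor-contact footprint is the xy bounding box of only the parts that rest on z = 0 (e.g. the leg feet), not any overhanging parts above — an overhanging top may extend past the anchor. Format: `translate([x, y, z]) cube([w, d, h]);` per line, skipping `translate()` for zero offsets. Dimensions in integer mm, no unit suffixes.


translate([304, 337, 366]) cube([311, 312, 28]);
translate([304, 337, 0]) cube([40, 40, 366]);
translate([575, 337, 0]) cube([40, 40, 366]);
translate([304, 609, 0]) cube([40, 40, 366]);
translate([575, 609, 0]) cube([40, 40, 366]);
translate([344, 337, 255]) cube([231, 40, 28]);
translate([344, 609, 255]) cube([231, 40, 28]);
translate([304, 377, 255]) cube([40, 232, 28]);
translate([575, 377, 255]) cube([40, 232, 28]);


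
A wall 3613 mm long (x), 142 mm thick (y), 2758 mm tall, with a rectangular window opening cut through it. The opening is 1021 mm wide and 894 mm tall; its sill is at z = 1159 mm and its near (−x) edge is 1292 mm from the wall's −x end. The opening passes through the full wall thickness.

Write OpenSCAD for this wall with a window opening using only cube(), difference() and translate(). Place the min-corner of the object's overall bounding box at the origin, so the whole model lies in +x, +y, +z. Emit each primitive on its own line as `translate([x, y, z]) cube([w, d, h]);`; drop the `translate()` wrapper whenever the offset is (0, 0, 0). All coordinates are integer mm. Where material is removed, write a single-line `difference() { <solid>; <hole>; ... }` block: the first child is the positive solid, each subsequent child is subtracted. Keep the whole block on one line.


difference() { cube([3613, 142, 2758]); translate([1292, 0, 1159]) cube([1021, 142, 894]); }


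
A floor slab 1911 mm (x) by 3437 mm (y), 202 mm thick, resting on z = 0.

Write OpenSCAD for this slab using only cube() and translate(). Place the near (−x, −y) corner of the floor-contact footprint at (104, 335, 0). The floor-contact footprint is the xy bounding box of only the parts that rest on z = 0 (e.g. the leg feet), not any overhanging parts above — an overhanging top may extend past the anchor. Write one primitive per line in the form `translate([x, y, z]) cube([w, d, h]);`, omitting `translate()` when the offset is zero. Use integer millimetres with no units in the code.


translate([104, 335, 0]) cube([1911, 3437, 202]);


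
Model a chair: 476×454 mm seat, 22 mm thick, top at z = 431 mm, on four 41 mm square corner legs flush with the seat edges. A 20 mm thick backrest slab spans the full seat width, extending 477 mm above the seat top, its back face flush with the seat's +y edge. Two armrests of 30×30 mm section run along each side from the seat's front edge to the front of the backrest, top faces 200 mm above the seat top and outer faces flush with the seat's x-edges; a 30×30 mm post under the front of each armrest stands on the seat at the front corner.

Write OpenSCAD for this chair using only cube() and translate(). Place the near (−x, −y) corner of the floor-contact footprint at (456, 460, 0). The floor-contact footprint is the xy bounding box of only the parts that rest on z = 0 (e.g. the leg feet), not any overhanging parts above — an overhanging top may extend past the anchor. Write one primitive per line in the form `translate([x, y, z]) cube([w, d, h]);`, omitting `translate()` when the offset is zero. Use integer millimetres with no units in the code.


translate([456, 460, 409]) cube([476, 454, 22]);
translate([456, 460, 0]) cube([41, 41, 409]);
translate([891, 460, 0]) cube([41, 41, 409]);
translate([456, 873, 0]) cube([41, 41, 409]);
translate([891, 873, 0]) cube([41, 41, 409]);
translate([456, 894, 431]) cube([476, 20, 477]);
translate([456, 460, 601]) cube([30, 434, 30]);
translate([902, 460, 601]) cube([30, 434, 30]);
translate([456, 460, 431]) cube([30, 30, 170]);
translate([902, 460, 431]) cube([30, 30, 170]);


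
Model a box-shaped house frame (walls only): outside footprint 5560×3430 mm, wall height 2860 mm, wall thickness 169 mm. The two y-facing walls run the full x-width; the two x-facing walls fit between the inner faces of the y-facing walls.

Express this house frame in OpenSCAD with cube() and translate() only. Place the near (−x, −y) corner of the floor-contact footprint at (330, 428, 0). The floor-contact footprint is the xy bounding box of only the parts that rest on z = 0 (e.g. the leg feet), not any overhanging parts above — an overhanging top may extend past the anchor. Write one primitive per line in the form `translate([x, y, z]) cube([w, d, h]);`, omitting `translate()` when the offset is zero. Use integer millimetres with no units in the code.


translate([330, 428, 0]) cube([5560, 169, 2860]);
translate([330, 3689, 0]) cube([5560, 169, 2860]);
translate([330, 597, 0]) cube([169, 3092, 2860]);
translate([5721, 597, 0]) cube([169, 3092, 2860]);
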